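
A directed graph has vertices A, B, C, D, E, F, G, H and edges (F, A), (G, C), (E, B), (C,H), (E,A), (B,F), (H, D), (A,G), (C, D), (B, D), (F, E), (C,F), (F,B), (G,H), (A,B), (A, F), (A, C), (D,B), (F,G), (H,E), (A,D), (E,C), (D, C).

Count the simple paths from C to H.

C→D→B→F→A→G→H
C→D→B→F→E→A→G→H
C→D→B→F→G→H
C→F→A→G→H
C→F→E→A→G→H
C→F→G→H
C→H

7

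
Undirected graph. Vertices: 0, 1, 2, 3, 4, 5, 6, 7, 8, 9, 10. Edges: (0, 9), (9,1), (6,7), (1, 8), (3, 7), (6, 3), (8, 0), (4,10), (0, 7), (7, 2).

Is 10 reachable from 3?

Explore from 3.
Distance 1: reach 6, 7.
Distance 2: reach 0, 2.
Distance 3: reach 8, 9.
Distance 4: reach 1.
The search is exhausted without reaching 10; it lies in a different component.

No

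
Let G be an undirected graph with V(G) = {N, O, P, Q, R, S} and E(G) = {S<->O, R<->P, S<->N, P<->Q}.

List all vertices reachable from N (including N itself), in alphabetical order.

N, O, S

Start at N.
Its neighbours: S.
Then their neighbours: O.
Nothing further is reachable.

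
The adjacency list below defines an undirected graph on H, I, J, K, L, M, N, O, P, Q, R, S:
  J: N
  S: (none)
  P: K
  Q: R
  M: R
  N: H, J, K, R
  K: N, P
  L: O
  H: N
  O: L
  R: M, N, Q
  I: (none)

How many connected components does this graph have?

From H: component {H, J, K, M, N, P, Q, R}.
From I: component {I}.
From L: component {L, O}.
From S: component {S}.
That's 4 components.

4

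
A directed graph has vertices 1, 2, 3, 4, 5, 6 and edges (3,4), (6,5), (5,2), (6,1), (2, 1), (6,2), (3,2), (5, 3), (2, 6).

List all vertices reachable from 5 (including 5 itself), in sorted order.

1, 2, 3, 4, 5, 6

Start at 5.
Its neighbours: 2, 3.
Then their neighbours: 1, 4, 6.
Every vertex is now reached.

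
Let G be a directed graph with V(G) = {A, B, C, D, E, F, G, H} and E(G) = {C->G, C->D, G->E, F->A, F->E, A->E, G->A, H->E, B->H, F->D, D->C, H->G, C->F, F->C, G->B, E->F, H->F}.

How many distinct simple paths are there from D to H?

1

D→C→G→B→H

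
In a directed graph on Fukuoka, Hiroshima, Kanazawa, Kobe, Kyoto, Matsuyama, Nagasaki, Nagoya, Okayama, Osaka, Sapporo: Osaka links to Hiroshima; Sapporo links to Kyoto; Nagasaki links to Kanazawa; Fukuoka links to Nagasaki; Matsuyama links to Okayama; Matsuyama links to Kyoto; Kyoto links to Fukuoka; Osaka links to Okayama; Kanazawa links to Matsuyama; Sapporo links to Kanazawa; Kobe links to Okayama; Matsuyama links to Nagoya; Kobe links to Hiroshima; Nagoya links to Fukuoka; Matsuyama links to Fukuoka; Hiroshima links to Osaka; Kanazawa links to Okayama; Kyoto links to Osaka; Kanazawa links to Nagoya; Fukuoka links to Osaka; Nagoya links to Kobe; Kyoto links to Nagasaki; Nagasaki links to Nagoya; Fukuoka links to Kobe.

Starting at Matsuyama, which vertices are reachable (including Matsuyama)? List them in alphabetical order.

Fukuoka, Hiroshima, Kanazawa, Kobe, Kyoto, Matsuyama, Nagasaki, Nagoya, Okayama, Osaka

Start at Matsuyama.
Its neighbours: Fukuoka, Kyoto, Nagoya, Okayama.
Then their neighbours: Kobe, Nagasaki, Osaka.
Then next layer: Hiroshima, Kanazawa.
Nothing further is reachable.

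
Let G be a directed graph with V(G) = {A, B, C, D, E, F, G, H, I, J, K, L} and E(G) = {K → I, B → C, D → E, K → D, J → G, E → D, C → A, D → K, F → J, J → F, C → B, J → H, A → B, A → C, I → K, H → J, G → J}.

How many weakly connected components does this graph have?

4

From A: component {A, B, C}.
From D: component {D, E, I, K}.
From F: component {F, G, H, J}.
From L: component {L}.
That's 4 components.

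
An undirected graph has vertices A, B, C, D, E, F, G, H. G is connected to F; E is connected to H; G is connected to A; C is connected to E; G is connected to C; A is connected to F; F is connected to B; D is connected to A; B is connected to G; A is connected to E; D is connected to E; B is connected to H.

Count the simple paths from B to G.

10

B–F–A–D–E–C–G
B–F–A–E–C–G
B–F–A–G
B–F–G
B–G
B–H–E–A–F–G
B–H–E–A–G
B–H–E–C–G
B–H–E–D–A–F–G
B–H–E–D–A–G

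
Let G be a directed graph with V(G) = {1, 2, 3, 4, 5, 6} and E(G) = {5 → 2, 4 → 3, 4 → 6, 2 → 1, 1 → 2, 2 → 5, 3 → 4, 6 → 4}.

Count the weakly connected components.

2

From 1: component {1, 2, 5}.
From 3: component {3, 4, 6}.
That's 2 components.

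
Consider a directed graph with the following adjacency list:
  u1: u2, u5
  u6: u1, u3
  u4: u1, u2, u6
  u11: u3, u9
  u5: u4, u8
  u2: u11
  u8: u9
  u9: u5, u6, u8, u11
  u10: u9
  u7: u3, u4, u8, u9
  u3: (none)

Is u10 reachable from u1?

No

Explore from u1.
Distance 1: reach u2, u5.
Distance 2: reach u4, u8, u11.
Distance 3: reach u3, u6, u9.
The search from u1 is exhausted; no directed path reaches u10.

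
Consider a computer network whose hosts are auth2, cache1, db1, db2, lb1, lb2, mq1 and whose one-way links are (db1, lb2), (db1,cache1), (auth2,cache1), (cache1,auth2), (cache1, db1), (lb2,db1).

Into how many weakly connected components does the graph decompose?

From auth2: component {auth2, cache1, db1, lb2}.
From db2: component {db2}.
From lb1: component {lb1}.
From mq1: component {mq1}.
That's 4 components.

4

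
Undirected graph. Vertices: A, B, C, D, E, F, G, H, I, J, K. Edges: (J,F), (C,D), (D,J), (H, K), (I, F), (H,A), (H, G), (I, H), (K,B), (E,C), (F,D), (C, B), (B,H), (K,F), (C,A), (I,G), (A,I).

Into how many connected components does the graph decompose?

From A: component {A, B, C, D, E, F, G, H, I, J, K}.
That's 1 component.

1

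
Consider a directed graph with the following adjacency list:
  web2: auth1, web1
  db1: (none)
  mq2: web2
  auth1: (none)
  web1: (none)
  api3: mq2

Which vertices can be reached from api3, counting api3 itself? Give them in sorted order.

api3, auth1, mq2, web1, web2

Start at api3.
Its neighbours: mq2.
Then their neighbours: web2.
Then next layer: auth1, web1.
Nothing further is reachable.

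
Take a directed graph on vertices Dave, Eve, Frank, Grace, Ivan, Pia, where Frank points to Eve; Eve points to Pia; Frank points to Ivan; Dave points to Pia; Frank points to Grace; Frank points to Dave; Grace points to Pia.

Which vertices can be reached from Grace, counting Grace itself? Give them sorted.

Grace, Pia

Start at Grace.
Its neighbours: Pia.
Nothing further is reachable.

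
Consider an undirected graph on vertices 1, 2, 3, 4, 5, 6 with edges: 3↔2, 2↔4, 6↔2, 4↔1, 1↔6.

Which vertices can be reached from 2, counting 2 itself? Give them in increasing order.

1, 2, 3, 4, 6

Start at 2.
Its neighbours: 3, 4, 6.
Then their neighbours: 1.
Nothing further is reachable.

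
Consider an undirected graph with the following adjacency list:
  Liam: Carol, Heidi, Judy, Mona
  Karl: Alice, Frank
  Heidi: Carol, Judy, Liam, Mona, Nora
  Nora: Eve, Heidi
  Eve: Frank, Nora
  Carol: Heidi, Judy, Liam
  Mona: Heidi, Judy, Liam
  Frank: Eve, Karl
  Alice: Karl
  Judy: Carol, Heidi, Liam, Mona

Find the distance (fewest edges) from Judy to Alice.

Distance 0: Judy.
Distance 1: Carol, Heidi, Liam, Mona.
Distance 2: Nora.
Distance 3: Eve.
Distance 4: Frank.
Distance 5: Karl.
Distance 6: Alice — contains Alice.

6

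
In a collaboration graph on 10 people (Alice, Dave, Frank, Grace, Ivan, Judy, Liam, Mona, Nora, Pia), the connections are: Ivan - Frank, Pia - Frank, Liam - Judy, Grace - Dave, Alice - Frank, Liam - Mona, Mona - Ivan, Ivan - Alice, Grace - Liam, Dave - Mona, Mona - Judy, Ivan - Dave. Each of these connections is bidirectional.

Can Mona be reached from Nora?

No

Nora has no edges, so nothing is reachable from it.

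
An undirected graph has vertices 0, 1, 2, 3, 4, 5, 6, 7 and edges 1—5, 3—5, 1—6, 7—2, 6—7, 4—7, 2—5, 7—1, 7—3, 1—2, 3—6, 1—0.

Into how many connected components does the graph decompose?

From 0: component {0, 1, 2, 3, 4, 5, 6, 7}.
That's 1 component.

1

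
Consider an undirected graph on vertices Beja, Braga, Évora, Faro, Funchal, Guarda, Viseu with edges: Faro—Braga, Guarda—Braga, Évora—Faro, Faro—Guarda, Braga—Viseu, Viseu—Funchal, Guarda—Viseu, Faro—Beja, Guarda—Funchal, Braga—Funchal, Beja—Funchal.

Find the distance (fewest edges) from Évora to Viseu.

Distance 0: Évora.
Distance 1: Faro.
Distance 2: Beja, Braga, Guarda.
Distance 3: Funchal, Viseu — contains Viseu.

3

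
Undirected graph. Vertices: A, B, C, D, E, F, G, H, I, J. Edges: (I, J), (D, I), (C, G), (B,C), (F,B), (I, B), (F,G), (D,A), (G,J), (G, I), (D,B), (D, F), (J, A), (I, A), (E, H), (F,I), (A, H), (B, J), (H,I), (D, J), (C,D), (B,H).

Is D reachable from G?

Yes

Explore from G.
Distance 1: reach C, F, I, J.
Distance 2: reach A, B, D, H.
Found D.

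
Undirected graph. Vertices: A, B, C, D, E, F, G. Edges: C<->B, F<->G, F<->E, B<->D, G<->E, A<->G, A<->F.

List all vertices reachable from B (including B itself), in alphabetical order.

Start at B.
Its neighbours: C, D.
Nothing further is reachable.

B, C, D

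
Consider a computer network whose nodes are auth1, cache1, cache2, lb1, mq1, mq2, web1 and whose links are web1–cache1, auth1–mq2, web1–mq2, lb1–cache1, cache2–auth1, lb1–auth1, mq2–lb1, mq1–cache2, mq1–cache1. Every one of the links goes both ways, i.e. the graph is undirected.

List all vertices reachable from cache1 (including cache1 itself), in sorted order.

Start at cache1.
Its neighbours: lb1, mq1, web1.
Then their neighbours: auth1, cache2, mq2.
Every vertex is now reached.

auth1, cache1, cache2, lb1, mq1, mq2, web1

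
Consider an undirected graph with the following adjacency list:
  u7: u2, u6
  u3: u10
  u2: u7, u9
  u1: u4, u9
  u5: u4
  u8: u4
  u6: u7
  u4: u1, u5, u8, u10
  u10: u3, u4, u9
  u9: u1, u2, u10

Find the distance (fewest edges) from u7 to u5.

5

Distance 0: u7.
Distance 1: u2, u6.
Distance 2: u9.
Distance 3: u1, u10.
Distance 4: u3, u4.
Distance 5: u5, u8 — contains u5.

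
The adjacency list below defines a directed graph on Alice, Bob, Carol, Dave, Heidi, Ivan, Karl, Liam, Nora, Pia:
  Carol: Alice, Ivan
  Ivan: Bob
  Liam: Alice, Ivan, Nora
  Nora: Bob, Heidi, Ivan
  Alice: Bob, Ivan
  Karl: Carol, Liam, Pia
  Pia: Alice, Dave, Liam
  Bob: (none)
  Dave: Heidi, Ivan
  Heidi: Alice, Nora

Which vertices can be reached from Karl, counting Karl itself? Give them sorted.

Alice, Bob, Carol, Dave, Heidi, Ivan, Karl, Liam, Nora, Pia

Start at Karl.
Its neighbours: Carol, Liam, Pia.
Then their neighbours: Alice, Dave, Ivan, Nora.
Then next layer: Bob, Heidi.
Every vertex is now reached.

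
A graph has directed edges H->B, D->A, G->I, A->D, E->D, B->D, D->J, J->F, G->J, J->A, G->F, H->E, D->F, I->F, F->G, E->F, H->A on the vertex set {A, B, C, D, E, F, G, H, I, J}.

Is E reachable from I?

Explore from I.
Distance 1: reach F.
Distance 2: reach G.
Distance 3: reach J.
Distance 4: reach A.
Distance 5: reach D.
The search from I is exhausted; no directed path reaches E.

No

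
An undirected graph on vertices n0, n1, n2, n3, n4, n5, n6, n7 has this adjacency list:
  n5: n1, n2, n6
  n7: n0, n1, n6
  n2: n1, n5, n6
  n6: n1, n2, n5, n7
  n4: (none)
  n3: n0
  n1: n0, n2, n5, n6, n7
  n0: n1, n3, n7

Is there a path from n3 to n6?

Yes

Explore from n3.
Distance 1: reach n0.
Distance 2: reach n1, n7.
Distance 3: reach n2, n5, n6.
Found n6.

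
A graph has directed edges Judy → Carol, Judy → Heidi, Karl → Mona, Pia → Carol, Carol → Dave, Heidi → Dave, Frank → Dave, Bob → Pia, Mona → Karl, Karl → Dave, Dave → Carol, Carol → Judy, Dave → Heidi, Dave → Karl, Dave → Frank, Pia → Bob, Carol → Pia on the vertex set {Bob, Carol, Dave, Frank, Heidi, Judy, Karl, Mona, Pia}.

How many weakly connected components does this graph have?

1

From Bob: component {Bob, Carol, Dave, Frank, Heidi, Judy, Karl, Mona, Pia}.
That's 1 component.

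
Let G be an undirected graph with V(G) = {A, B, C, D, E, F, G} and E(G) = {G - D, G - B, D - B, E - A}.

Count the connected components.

4

From A: component {A, E}.
From B: component {B, D, G}.
From C: component {C}.
From F: component {F}.
That's 4 components.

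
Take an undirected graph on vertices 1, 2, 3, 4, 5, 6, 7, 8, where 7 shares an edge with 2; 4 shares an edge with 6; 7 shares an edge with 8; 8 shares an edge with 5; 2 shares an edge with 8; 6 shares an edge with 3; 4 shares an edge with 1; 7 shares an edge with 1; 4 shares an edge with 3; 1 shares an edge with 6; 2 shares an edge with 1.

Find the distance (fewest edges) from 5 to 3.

5

Distance 0: 5.
Distance 1: 8.
Distance 2: 2, 7.
Distance 3: 1.
Distance 4: 4, 6.
Distance 5: 3 — contains 3.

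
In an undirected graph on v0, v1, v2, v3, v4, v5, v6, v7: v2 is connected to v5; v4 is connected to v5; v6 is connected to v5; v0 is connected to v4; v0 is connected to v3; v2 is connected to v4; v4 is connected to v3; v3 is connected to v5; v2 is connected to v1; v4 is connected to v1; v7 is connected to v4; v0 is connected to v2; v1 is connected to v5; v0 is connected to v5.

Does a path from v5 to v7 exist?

Yes

Explore from v5.
Distance 1: reach v0, v1, v2, v3, v4, v6.
Distance 2: reach v7.
Found v7.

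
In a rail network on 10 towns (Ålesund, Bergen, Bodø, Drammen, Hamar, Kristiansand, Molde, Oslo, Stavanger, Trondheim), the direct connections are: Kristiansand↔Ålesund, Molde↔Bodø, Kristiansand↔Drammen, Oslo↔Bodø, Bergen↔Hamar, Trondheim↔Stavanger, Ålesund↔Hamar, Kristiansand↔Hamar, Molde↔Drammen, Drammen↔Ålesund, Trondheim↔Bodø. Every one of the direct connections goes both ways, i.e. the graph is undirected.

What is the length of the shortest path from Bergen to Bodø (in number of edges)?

Distance 0: Bergen.
Distance 1: Hamar.
Distance 2: Ålesund, Kristiansand.
Distance 3: Drammen.
Distance 4: Molde.
Distance 5: Bodø — contains Bodø.

5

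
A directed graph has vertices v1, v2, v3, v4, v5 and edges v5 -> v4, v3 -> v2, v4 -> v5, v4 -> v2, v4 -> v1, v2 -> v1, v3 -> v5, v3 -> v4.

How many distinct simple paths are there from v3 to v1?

v3→v2→v1
v3→v4→v1
v3→v4→v2→v1
v3→v5→v4→v1
v3→v5→v4→v2→v1

5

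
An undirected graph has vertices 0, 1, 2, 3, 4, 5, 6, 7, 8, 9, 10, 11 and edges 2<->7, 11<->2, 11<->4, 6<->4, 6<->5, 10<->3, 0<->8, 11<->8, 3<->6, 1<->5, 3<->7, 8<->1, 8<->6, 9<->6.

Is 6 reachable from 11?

Explore from 11.
Distance 1: reach 2, 4, 8.
Distance 2: reach 0, 1, 6, 7.
Found 6.

Yes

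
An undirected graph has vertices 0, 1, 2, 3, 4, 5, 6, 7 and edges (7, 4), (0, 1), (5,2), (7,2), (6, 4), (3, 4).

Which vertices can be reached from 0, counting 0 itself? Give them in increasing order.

Start at 0.
Its neighbours: 1.
Nothing further is reachable.

0, 1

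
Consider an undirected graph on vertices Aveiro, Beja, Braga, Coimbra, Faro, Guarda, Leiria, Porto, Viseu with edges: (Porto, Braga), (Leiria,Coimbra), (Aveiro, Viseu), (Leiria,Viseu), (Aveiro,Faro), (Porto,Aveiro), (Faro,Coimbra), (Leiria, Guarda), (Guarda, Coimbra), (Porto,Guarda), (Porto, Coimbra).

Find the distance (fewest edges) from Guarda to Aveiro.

2

Distance 0: Guarda.
Distance 1: Coimbra, Leiria, Porto.
Distance 2: Aveiro, Braga, Faro, Viseu — contains Aveiro.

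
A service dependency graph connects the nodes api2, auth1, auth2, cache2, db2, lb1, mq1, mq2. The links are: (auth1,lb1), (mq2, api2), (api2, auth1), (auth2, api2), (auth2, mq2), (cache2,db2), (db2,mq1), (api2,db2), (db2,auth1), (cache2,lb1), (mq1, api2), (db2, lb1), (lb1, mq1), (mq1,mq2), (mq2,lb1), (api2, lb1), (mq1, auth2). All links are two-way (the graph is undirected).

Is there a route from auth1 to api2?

Explore from auth1.
Distance 1: reach api2, db2, lb1.
Found api2.

Yes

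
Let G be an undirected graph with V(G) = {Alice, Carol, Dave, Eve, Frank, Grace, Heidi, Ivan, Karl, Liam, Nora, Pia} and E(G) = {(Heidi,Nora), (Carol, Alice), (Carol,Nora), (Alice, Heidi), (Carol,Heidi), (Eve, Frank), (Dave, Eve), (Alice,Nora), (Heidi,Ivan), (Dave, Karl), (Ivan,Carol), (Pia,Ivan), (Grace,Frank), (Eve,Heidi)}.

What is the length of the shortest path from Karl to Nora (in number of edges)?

4

Distance 0: Karl.
Distance 1: Dave.
Distance 2: Eve.
Distance 3: Frank, Heidi.
Distance 4: Alice, Carol, Grace, Ivan, Nora — contains Nora.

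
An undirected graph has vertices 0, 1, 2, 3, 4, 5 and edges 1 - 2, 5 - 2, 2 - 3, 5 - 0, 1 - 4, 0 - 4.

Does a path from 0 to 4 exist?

Explore from 0.
Distance 1: reach 4, 5.
Found 4.

Yes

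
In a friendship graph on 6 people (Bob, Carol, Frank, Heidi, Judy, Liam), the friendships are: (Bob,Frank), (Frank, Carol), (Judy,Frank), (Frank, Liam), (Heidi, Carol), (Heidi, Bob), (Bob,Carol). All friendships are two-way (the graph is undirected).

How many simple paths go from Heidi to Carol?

Heidi–Bob–Carol
Heidi–Bob–Frank–Carol
Heidi–Carol

3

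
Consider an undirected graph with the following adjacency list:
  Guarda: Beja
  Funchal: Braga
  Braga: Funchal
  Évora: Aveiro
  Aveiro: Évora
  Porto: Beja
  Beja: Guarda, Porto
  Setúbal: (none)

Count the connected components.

4

From Aveiro: component {Aveiro, Évora}.
From Beja: component {Beja, Guarda, Porto}.
From Braga: component {Braga, Funchal}.
From Setúbal: component {Setúbal}.
That's 4 components.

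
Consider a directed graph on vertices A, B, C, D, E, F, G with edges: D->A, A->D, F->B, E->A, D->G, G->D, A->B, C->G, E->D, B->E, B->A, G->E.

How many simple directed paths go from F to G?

3

F→B→A→D→G
F→B→E→A→D→G
F→B→E→D→G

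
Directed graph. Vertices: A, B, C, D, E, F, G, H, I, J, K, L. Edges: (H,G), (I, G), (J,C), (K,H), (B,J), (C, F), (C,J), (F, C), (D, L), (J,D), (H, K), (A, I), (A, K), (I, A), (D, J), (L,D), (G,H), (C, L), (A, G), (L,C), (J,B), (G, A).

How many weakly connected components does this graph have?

From A: component {A, G, H, I, K}.
From B: component {B, C, D, F, J, L}.
From E: component {E}.
That's 3 components.

3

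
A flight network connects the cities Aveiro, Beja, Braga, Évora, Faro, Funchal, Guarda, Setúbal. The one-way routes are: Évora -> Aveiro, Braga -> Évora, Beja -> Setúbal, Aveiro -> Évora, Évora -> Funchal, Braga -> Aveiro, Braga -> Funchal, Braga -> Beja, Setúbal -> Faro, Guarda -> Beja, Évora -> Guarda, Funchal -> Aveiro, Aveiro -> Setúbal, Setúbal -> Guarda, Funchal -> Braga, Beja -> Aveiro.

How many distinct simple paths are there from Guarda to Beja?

1

Guarda→Beja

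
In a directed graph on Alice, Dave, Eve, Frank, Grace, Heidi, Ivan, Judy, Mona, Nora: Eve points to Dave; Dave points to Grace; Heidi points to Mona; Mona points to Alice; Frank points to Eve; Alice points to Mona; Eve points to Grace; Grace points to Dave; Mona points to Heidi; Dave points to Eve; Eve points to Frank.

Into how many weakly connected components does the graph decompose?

From Alice: component {Alice, Heidi, Mona}.
From Dave: component {Dave, Eve, Frank, Grace}.
From Ivan: component {Ivan}.
From Judy: component {Judy}.
From Nora: component {Nora}.
That's 5 components.

5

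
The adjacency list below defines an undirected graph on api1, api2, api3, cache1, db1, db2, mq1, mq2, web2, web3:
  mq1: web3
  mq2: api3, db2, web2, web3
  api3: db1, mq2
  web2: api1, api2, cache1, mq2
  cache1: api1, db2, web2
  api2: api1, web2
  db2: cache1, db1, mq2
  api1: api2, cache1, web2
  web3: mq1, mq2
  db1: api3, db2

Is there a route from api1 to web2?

Explore from api1.
Distance 1: reach api2, cache1, web2.
Found web2.

Yes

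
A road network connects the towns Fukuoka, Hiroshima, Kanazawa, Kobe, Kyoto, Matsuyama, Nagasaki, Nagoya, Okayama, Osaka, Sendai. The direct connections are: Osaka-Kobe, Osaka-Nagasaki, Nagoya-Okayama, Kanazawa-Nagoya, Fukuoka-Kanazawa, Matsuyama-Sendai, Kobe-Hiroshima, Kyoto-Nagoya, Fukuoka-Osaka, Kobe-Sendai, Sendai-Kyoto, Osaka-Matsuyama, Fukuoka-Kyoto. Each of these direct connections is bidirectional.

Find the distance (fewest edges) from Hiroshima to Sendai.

2

Distance 0: Hiroshima.
Distance 1: Kobe.
Distance 2: Osaka, Sendai — contains Sendai.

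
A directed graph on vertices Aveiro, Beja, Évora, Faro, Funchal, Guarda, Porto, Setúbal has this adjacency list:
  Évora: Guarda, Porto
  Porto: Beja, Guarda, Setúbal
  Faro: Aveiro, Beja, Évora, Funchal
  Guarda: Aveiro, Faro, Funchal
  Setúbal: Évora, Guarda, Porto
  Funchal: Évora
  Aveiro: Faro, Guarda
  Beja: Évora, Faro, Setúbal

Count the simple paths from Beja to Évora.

15

Beja→Évora
Beja→Faro→Aveiro→Guarda→Funchal→Évora
Beja→Faro→Évora
Beja→Faro→Funchal→Évora
Beja→Setúbal→Évora
Beja→Setúbal→Guarda→Aveiro→Faro→Évora
Beja→Setúbal→Guarda→Aveiro→Faro→Funchal→Évora
Beja→Setúbal→Guarda→Faro→Évora
Beja→Setúbal→Guarda→Faro→Funchal→Évora
Beja→Setúbal→Guarda→Funchal→Évora
Beja→Setúbal→Porto→Guarda→Aveiro→Faro→Évora
Beja→Setúbal→Porto→Guarda→Aveiro→Faro→Funchal→Évora
Beja→Setúbal→Porto→Guarda→Faro→Évora
Beja→Setúbal→Porto→Guarda→Faro→Funchal→Évora
Beja→Setúbal→Porto→Guarda→Funchal→Évora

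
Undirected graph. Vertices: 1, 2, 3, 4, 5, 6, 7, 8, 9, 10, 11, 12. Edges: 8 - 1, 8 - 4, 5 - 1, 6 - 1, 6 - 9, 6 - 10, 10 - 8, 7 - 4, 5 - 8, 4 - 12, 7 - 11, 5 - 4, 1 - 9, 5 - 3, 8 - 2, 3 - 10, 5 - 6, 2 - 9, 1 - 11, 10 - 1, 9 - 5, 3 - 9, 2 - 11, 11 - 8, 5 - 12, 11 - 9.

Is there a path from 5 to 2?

Explore from 5.
Distance 1: reach 1, 3, 4, 6, 8, 9, 12.
Distance 2: reach 2, 7, 10, 11.
Found 2.

Yes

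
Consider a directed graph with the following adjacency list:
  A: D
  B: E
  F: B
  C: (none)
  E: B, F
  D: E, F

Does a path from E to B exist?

Explore from E.
Distance 1: reach B, F.
Found B.

Yes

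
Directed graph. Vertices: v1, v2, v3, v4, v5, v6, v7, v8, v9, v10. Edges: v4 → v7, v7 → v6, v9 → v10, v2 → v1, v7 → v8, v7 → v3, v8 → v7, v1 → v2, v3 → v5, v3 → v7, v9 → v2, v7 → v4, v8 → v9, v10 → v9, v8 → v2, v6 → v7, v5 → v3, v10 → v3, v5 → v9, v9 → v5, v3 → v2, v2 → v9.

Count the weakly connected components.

From v1: component {v1, v2, v3, v4, v5, v6, v7, v8, v9, v10}.
That's 1 component.

1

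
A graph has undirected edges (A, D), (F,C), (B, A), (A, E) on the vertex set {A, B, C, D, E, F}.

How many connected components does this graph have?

2

From A: component {A, B, D, E}.
From C: component {C, F}.
That's 2 components.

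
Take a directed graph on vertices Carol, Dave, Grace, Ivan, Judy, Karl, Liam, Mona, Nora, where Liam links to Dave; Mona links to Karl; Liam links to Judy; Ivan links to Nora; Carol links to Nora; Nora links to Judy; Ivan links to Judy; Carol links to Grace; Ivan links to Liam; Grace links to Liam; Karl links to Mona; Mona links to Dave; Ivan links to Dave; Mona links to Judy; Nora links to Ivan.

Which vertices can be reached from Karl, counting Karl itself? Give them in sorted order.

Start at Karl.
Its neighbours: Mona.
Then their neighbours: Dave, Judy.
Nothing further is reachable.

Dave, Judy, Karl, Mona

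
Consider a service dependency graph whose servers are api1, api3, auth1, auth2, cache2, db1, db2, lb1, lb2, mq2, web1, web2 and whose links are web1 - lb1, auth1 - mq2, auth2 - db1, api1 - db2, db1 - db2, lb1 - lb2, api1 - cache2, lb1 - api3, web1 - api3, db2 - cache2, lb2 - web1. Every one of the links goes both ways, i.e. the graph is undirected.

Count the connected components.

4

From api1: component {api1, auth2, cache2, db1, db2}.
From api3: component {api3, lb1, lb2, web1}.
From auth1: component {auth1, mq2}.
From web2: component {web2}.
That's 4 components.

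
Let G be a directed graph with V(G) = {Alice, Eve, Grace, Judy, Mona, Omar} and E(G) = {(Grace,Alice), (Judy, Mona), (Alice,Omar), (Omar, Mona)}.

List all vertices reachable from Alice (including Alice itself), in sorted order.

Alice, Mona, Omar

Start at Alice.
Its neighbours: Omar.
Then their neighbours: Mona.
Nothing further is reachable.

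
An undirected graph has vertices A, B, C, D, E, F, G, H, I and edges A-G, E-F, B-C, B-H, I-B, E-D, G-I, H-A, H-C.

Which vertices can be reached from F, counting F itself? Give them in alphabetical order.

D, E, F

Start at F.
Its neighbours: E.
Then their neighbours: D.
Nothing further is reachable.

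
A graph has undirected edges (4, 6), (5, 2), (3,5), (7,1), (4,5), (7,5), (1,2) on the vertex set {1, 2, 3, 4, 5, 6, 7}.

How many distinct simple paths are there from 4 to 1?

2

4–5–2–1
4–5–7–1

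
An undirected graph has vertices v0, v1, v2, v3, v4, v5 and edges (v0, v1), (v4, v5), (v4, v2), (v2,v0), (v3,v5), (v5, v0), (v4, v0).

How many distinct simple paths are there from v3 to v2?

4

v3–v5–v0–v2
v3–v5–v0–v4–v2
v3–v5–v4–v0–v2
v3–v5–v4–v2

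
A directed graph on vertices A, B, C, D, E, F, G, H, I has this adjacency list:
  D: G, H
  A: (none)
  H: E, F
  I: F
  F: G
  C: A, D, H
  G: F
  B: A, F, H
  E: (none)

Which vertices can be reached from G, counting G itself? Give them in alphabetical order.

F, G

Start at G.
Its neighbours: F.
Nothing further is reachable.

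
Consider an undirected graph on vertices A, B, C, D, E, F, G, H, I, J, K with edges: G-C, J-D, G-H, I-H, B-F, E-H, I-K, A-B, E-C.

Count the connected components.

From A: component {A, B, F}.
From C: component {C, E, G, H, I, K}.
From D: component {D, J}.
That's 3 components.

3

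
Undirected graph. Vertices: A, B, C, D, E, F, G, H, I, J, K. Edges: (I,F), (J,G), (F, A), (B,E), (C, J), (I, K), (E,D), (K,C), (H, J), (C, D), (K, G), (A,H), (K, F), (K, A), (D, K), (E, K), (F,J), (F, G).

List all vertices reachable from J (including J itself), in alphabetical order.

A, B, C, D, E, F, G, H, I, J, K

Start at J.
Its neighbours: C, F, G, H.
Then their neighbours: A, D, I, K.
Then next layer: E.
Then next layer: B.
Every vertex is now reached.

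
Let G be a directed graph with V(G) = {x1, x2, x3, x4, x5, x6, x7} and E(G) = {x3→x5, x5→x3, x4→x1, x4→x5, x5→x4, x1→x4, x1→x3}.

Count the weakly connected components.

4

From x1: component {x1, x3, x4, x5}.
From x2: component {x2}.
From x6: component {x6}.
From x7: component {x7}.
That's 4 components.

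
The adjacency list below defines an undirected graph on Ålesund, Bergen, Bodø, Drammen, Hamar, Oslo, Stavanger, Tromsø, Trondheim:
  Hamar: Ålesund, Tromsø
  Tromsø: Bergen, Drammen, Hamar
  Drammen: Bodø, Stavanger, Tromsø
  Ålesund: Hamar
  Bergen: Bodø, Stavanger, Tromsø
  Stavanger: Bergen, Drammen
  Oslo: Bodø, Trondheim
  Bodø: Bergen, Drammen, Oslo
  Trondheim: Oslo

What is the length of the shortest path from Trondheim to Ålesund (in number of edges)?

Distance 0: Trondheim.
Distance 1: Oslo.
Distance 2: Bodø.
Distance 3: Bergen, Drammen.
Distance 4: Stavanger, Tromsø.
Distance 5: Hamar.
Distance 6: Ålesund — contains Ålesund.

6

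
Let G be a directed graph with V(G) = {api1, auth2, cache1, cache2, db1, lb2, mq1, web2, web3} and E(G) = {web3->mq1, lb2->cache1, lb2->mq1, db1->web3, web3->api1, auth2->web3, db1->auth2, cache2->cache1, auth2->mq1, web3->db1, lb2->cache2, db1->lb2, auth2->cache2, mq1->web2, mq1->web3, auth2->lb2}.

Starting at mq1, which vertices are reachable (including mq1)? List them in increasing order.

Start at mq1.
Its neighbours: web2, web3.
Then their neighbours: api1, db1.
Then next layer: auth2, lb2.
Then next layer: cache1, cache2.
Every vertex is now reached.

api1, auth2, cache1, cache2, db1, lb2, mq1, web2, web3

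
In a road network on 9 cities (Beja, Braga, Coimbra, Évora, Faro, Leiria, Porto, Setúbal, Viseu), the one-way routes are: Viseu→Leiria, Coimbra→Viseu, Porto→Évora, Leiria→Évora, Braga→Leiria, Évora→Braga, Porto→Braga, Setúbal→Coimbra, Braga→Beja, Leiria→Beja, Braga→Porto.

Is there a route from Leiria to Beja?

Explore from Leiria.
Distance 1: reach Beja, Évora.
Found Beja.

Yes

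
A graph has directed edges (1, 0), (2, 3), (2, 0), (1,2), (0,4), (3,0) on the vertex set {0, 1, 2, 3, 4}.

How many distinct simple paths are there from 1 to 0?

1→0
1→2→0
1→2→3→0

3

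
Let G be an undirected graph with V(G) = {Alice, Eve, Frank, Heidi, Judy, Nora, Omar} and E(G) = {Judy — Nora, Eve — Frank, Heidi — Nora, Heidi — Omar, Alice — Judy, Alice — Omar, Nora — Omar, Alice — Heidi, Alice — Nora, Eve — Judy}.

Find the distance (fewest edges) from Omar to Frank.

4

Distance 0: Omar.
Distance 1: Alice, Heidi, Nora.
Distance 2: Judy.
Distance 3: Eve.
Distance 4: Frank — contains Frank.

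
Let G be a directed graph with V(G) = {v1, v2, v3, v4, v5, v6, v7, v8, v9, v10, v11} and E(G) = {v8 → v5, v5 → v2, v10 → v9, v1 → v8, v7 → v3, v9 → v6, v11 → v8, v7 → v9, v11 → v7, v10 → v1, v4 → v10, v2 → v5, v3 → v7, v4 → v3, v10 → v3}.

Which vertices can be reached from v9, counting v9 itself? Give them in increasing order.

v6, v9

Start at v9.
Its neighbours: v6.
Nothing further is reachable.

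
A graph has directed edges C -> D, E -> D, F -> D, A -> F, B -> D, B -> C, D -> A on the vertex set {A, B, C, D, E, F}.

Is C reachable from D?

No

Explore from D.
Distance 1: reach A.
Distance 2: reach F.
The search from D is exhausted; no directed path reaches C.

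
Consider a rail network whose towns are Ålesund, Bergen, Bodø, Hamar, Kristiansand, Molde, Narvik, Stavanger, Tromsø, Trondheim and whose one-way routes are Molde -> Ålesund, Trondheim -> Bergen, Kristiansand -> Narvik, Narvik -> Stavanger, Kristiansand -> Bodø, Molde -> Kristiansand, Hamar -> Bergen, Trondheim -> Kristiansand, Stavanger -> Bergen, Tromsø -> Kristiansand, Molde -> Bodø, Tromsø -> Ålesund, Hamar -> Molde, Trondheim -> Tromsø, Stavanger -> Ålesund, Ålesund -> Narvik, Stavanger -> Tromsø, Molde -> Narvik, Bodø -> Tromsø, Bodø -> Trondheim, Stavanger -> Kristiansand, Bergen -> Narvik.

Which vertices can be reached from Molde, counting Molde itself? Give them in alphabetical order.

Start at Molde.
Its neighbours: Ålesund, Bodø, Kristiansand, Narvik.
Then their neighbours: Stavanger, Tromsø, Trondheim.
Then next layer: Bergen.
Nothing further is reachable.

Ålesund, Bergen, Bodø, Kristiansand, Molde, Narvik, Stavanger, Tromsø, Trondheim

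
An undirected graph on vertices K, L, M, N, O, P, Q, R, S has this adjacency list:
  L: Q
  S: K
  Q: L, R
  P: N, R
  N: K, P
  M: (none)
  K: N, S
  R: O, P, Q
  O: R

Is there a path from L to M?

Explore from L.
Distance 1: reach Q.
Distance 2: reach R.
Distance 3: reach O, P.
Distance 4: reach N.
Distance 5: reach K.
Distance 6: reach S.
The search is exhausted without reaching M; it lies in a different component.

No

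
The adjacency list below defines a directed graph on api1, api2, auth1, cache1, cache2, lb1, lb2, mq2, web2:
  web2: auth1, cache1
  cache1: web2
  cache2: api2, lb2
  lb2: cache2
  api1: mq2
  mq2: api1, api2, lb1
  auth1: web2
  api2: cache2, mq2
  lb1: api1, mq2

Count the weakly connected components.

2

From api1: component {api1, api2, cache2, lb1, lb2, mq2}.
From auth1: component {auth1, cache1, web2}.
That's 2 components.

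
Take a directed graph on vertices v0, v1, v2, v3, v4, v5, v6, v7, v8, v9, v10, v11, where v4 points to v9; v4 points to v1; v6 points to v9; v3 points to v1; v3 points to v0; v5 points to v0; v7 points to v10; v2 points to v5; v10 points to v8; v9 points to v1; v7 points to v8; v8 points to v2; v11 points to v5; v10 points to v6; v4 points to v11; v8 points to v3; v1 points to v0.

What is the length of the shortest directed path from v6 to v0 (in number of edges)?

Distance 0: v6.
Distance 1: v9.
Distance 2: v1.
Distance 3: v0 — contains v0.

3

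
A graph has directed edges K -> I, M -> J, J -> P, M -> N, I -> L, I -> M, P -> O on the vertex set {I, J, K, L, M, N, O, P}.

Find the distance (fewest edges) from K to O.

5

Distance 0: K.
Distance 1: I.
Distance 2: L, M.
Distance 3: J, N.
Distance 4: P.
Distance 5: O — contains O.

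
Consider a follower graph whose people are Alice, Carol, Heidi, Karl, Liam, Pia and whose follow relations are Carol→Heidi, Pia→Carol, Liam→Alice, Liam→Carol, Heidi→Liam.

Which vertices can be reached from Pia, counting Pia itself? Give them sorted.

Alice, Carol, Heidi, Liam, Pia

Start at Pia.
Its neighbours: Carol.
Then their neighbours: Heidi.
Then next layer: Liam.
Then next layer: Alice.
Nothing further is reachable.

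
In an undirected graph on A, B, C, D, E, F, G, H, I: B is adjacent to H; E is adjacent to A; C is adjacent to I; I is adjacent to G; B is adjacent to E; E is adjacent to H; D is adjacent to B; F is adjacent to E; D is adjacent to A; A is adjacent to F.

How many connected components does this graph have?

From A: component {A, B, D, E, F, H}.
From C: component {C, G, I}.
That's 2 components.

2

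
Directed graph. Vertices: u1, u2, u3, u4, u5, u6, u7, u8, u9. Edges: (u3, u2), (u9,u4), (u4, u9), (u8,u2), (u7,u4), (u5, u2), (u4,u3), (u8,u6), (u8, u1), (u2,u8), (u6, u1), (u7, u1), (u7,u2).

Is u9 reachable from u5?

No

Explore from u5.
Distance 1: reach u2.
Distance 2: reach u8.
Distance 3: reach u1, u6.
The search from u5 is exhausted; no directed path reaches u9.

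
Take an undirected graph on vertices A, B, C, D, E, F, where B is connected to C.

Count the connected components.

From A: component {A}.
From B: component {B, C}.
From D: component {D}.
From E: component {E}.
From F: component {F}.
That's 5 components.

5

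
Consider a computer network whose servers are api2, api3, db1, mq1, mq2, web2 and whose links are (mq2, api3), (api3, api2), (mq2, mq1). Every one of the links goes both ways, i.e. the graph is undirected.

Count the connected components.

3

From api2: component {api2, api3, mq1, mq2}.
From db1: component {db1}.
From web2: component {web2}.
That's 3 components.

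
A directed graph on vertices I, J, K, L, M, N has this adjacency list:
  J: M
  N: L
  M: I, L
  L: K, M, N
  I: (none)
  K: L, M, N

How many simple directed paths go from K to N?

K→L→N
K→M→L→N
K→N

3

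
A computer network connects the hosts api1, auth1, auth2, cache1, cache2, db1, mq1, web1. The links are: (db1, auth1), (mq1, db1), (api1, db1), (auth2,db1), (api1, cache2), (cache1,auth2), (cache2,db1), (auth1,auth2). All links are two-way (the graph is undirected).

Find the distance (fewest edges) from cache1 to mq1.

Distance 0: cache1.
Distance 1: auth2.
Distance 2: auth1, db1.
Distance 3: api1, cache2, mq1 — contains mq1.

3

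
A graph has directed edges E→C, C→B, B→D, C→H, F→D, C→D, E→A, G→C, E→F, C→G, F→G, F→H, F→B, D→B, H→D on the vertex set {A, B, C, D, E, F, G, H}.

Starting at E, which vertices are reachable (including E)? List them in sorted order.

Start at E.
Its neighbours: A, C, F.
Then their neighbours: B, D, G, H.
Every vertex is now reached.

A, B, C, D, E, F, G, H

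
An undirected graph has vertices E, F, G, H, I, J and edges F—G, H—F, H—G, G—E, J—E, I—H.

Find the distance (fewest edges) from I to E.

Distance 0: I.
Distance 1: H.
Distance 2: F, G.
Distance 3: E — contains E.

3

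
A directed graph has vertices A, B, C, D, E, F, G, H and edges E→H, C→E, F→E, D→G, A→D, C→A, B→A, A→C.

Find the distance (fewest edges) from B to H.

4

Distance 0: B.
Distance 1: A.
Distance 2: C, D.
Distance 3: E, G.
Distance 4: H — contains H.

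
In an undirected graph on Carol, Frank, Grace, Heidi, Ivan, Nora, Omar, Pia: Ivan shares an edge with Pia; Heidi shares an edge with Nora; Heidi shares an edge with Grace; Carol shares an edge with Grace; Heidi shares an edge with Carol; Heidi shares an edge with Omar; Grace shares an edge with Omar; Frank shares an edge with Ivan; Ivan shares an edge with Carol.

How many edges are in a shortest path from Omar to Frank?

4

Distance 0: Omar.
Distance 1: Grace, Heidi.
Distance 2: Carol, Nora.
Distance 3: Ivan.
Distance 4: Frank, Pia — contains Frank.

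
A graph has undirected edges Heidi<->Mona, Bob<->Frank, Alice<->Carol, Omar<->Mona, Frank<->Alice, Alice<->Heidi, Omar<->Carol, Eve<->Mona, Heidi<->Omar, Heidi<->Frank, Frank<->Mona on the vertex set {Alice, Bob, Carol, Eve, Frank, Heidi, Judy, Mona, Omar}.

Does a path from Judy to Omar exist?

Judy has no edges, so nothing is reachable from it.

No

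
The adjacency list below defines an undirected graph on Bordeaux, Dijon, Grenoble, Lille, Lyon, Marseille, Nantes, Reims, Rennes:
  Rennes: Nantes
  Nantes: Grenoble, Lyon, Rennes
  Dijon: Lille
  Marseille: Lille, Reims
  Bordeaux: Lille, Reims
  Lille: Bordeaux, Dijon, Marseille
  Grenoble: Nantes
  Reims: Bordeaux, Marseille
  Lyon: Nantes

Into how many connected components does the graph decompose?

From Bordeaux: component {Bordeaux, Dijon, Lille, Marseille, Reims}.
From Grenoble: component {Grenoble, Lyon, Nantes, Rennes}.
That's 2 components.

2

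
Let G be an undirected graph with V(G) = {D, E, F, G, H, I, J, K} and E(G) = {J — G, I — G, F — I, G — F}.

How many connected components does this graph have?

5

From D: component {D}.
From E: component {E}.
From F: component {F, G, I, J}.
From H: component {H}.
From K: component {K}.
That's 5 components.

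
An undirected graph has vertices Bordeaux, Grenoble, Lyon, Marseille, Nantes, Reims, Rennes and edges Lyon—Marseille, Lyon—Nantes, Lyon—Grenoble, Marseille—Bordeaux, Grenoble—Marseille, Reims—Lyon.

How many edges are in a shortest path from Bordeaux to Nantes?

Distance 0: Bordeaux.
Distance 1: Marseille.
Distance 2: Grenoble, Lyon.
Distance 3: Nantes, Reims — contains Nantes.

3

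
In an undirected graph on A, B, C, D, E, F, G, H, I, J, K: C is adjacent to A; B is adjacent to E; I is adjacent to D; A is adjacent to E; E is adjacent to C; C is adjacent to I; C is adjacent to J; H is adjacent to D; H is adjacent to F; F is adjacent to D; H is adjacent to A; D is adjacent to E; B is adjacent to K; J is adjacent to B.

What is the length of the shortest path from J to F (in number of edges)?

4

Distance 0: J.
Distance 1: B, C.
Distance 2: A, E, I, K.
Distance 3: D, H.
Distance 4: F — contains F.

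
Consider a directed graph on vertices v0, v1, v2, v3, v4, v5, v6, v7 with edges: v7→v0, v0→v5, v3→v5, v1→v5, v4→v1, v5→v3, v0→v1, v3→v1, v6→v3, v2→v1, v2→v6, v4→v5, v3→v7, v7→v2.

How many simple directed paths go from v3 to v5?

v3→v1→v5
v3→v5
v3→v7→v0→v1→v5
v3→v7→v0→v5
v3→v7→v2→v1→v5

5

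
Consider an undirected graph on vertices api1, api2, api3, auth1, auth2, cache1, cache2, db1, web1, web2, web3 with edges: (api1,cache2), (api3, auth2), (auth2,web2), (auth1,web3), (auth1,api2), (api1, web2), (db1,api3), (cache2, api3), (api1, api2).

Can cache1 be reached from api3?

Explore from api3.
Distance 1: reach auth2, cache2, db1.
Distance 2: reach api1, web2.
Distance 3: reach api2.
Distance 4: reach auth1.
Distance 5: reach web3.
The search is exhausted without reaching cache1; it lies in a different component.

No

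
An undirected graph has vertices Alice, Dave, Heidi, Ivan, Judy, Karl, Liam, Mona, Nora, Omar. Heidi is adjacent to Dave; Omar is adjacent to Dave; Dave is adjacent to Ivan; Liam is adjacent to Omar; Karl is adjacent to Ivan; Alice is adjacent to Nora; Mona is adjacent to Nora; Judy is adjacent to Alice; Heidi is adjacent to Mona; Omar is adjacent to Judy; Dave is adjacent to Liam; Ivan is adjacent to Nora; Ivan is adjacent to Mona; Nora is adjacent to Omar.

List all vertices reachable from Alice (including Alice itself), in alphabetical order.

Alice, Dave, Heidi, Ivan, Judy, Karl, Liam, Mona, Nora, Omar

Start at Alice.
Its neighbours: Judy, Nora.
Then their neighbours: Ivan, Mona, Omar.
Then next layer: Dave, Heidi, Karl, Liam.
Every vertex is now reached.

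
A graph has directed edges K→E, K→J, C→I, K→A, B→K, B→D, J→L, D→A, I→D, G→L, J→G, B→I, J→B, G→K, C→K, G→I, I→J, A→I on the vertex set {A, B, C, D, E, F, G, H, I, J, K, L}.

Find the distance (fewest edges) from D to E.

Distance 0: D.
Distance 1: A.
Distance 2: I.
Distance 3: J.
Distance 4: B, G, L.
Distance 5: K.
Distance 6: E — contains E.

6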